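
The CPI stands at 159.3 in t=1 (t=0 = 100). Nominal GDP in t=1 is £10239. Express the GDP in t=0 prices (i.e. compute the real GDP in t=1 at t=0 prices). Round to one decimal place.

6427.5

Real = Nominal ÷ (Index/100) = 10239 ÷ (159.3/100)
     = 10239 ÷ 1.593 = 6427.4953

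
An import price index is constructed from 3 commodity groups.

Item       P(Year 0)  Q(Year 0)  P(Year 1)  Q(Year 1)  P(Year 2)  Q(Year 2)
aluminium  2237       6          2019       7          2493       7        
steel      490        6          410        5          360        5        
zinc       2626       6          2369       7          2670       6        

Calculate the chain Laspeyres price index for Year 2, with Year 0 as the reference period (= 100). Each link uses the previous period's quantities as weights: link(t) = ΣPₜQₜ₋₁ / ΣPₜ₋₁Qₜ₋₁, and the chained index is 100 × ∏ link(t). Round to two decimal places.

103.79

Link Year 0→Year 1:
ΣP(Year 1)Q(Year 0) = 2019×6 + 410×6 + 2369×6 = 12114 + 2460 + 14214 = 28788
ΣP(Year 0)Q(Year 0) = 2237×6 + 490×6 + 2626×6 = 13422 + 2940 + 15756 = 32118
link = 28788/32118 = 0.896320
Link Year 1→Year 2:
ΣP(Year 2)Q(Year 1) = 2493×7 + 360×5 + 2670×7 = 17451 + 1800 + 18690 = 37941
ΣP(Year 1)Q(Year 1) = 2019×7 + 410×5 + 2369×7 = 14133 + 2050 + 16583 = 32766
link = 37941/32766 = 1.157938
Chained index = 100 × 0.896320 × 1.157938 = 103.7883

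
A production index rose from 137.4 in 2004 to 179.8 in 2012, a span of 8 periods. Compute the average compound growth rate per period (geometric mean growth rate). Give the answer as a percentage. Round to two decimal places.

Growth factor = (179.8/137.4)^(1/8) = (1.308588)^(1/8) = 1.034190
Growth rate = 1.034190 − 1 = 0.034190 = 3.4190%

3.42%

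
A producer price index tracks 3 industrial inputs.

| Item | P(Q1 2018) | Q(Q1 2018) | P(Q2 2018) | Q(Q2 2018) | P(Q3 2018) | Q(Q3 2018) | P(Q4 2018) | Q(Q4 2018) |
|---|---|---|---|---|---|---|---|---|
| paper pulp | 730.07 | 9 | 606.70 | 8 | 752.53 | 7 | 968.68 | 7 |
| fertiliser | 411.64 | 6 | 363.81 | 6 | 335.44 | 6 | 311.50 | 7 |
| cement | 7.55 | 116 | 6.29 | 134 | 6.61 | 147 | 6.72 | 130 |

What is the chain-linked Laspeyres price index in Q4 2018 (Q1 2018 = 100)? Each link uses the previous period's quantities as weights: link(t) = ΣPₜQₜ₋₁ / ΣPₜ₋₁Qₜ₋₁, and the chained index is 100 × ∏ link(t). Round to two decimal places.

111.62

Link Q1 2018→Q2 2018:
ΣP(Q2 2018)Q(Q1 2018) = 606.70×9 + 363.81×6 + 6.29×116 = 5460.3 + 2182.86 + 729.64 = 8372.8
ΣP(Q1 2018)Q(Q1 2018) = 730.07×9 + 411.64×6 + 7.55×116 = 6570.63 + 2469.84 + 875.8 = 9916.27
link = 8372.8/9916.27 = 0.844350
Link Q2 2018→Q3 2018:
ΣP(Q3 2018)Q(Q2 2018) = 752.53×8 + 335.44×6 + 6.61×134 = 6020.24 + 2012.64 + 885.74 = 8918.62
ΣP(Q2 2018)Q(Q2 2018) = 606.70×8 + 363.81×6 + 6.29×134 = 4853.6 + 2182.86 + 842.86 = 7879.32
link = 8918.62/7879.32 = 1.131902
Link Q3 2018→Q4 2018:
ΣP(Q4 2018)Q(Q3 2018) = 968.68×7 + 311.50×6 + 6.72×147 = 6780.76 + 1869 + 987.84 = 9637.6
ΣP(Q3 2018)Q(Q3 2018) = 752.53×7 + 335.44×6 + 6.61×147 = 5267.71 + 2012.64 + 971.67 = 8252.02
link = 9637.6/8252.02 = 1.167908
Chained index = 100 × 0.844350 × 1.131902 × 1.167908 = 111.6195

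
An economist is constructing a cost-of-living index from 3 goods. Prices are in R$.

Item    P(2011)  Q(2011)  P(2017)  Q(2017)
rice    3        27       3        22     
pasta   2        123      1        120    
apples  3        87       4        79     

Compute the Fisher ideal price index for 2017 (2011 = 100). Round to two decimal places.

93.16

Laspeyres component (base-period weights):
ΣP(2017)Q(2011) = 3×27 + 1×123 + 4×87 = 81 + 123 + 348 = 552
ΣP(2011)Q(2011) = 3×27 + 2×123 + 3×87 = 81 + 246 + 261 = 588
L = 552 / 588 × 100 = 93.8776
Paasche component (current-period weights):
ΣP(2017)Q(2017) = 3×22 + 1×120 + 4×79 = 66 + 120 + 316 = 502
ΣP(2011)Q(2017) = 3×22 + 2×120 + 3×79 = 66 + 240 + 237 = 543
P = 502 / 543 × 100 = 92.4494
Fisher = √(L × P) = √(93.8776 × 92.4494) = 93.1607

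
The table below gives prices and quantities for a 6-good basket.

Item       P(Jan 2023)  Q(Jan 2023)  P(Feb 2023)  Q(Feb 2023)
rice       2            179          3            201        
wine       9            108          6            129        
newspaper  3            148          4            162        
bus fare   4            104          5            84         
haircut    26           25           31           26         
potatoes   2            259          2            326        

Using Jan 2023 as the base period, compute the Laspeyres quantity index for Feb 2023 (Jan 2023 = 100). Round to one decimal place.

Laspeyres quantity index uses base-period prices as weights.
ΣP(Jan 2023)·Q(Feb 2023) = 2×201 + 9×129 + 3×162 + 4×84 + 26×26 + 2×326 = 402 + 1161 + 486 + 336 + 676 + 652 = 3713
ΣP(Jan 2023)·Q(Jan 2023) = 2×179 + 9×108 + 3×148 + 4×104 + 26×25 + 2×259 = 358 + 972 + 444 + 416 + 650 + 518 = 3358
Index = 3713 / 3358 × 100 = 110.5718

110.6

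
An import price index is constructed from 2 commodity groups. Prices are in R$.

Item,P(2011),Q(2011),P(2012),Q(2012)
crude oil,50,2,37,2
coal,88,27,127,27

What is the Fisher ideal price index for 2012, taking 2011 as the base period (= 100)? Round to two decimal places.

141.48

Laspeyres component (base-period weights):
ΣP(2012)Q(2011) = 37×2 + 127×27 = 74 + 3429 = 3503
ΣP(2011)Q(2011) = 50×2 + 88×27 = 100 + 2376 = 2476
L = 3503 / 2476 × 100 = 141.4782
Paasche component (current-period weights):
ΣP(2012)Q(2012) = 37×2 + 127×27 = 74 + 3429 = 3503
ΣP(2011)Q(2012) = 50×2 + 88×27 = 100 + 2376 = 2476
P = 3503 / 2476 × 100 = 141.4782
Fisher = √(L × P) = √(141.4782 × 141.4782) = 141.4782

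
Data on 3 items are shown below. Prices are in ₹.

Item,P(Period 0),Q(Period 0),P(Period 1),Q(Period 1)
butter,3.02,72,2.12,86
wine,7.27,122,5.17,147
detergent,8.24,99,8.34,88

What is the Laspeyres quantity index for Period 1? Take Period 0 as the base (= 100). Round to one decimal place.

106.9

Laspeyres quantity index uses base-period prices as weights.
ΣP(Period 0)·Q(Period 1) = 3.02×86 + 7.27×147 + 8.24×88 = 259.72 + 1068.69 + 725.12 = 2053.53
ΣP(Period 0)·Q(Period 0) = 3.02×72 + 7.27×122 + 8.24×99 = 217.44 + 886.94 + 815.76 = 1920.14
Index = 2053.53 / 1920.14 × 100 = 106.9469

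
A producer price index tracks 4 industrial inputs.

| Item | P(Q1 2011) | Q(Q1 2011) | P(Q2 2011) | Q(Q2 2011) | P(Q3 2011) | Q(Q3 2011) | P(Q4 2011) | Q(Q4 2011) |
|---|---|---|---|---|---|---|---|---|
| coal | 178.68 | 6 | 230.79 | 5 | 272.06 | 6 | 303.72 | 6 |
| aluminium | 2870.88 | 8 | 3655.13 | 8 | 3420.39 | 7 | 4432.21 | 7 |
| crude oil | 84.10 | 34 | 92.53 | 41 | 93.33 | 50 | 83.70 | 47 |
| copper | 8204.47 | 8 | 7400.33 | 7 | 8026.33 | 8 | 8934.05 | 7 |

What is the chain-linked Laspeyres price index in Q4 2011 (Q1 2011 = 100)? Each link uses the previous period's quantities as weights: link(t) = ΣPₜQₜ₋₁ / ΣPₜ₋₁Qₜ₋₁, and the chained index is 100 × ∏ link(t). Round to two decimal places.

119.11

Link Q1 2011→Q2 2011:
ΣP(Q2 2011)Q(Q1 2011) = 230.79×6 + 3655.13×8 + 92.53×34 + 7400.33×8 = 1384.74 + 29241.04 + 3146.02 + 59202.64 = 92974.44
ΣP(Q1 2011)Q(Q1 2011) = 178.68×6 + 2870.88×8 + 84.10×34 + 8204.47×8 = 1072.08 + 22967.04 + 2859.4 + 65635.76 = 92534.28
link = 92974.44/92534.28 = 1.004757
Link Q2 2011→Q3 2011:
ΣP(Q3 2011)Q(Q2 2011) = 272.06×5 + 3420.39×8 + 93.33×41 + 8026.33×7 = 1360.3 + 27363.12 + 3826.53 + 56184.31 = 88734.26
ΣP(Q2 2011)Q(Q2 2011) = 230.79×5 + 3655.13×8 + 92.53×41 + 7400.33×7 = 1153.95 + 29241.04 + 3793.73 + 51802.31 = 85991.03
link = 88734.26/85991.03 = 1.031901
Link Q3 2011→Q4 2011:
ΣP(Q4 2011)Q(Q3 2011) = 303.72×6 + 4432.21×7 + 83.70×50 + 8934.05×8 = 1822.32 + 31025.47 + 4185 + 71472.4 = 108505.19
ΣP(Q3 2011)Q(Q3 2011) = 272.06×6 + 3420.39×7 + 93.33×50 + 8026.33×8 = 1632.36 + 23942.73 + 4666.5 + 64210.64 = 94452.23
link = 108505.19/94452.23 = 1.148784
Chained index = 100 × 1.004757 × 1.031901 × 1.148784 = 119.1070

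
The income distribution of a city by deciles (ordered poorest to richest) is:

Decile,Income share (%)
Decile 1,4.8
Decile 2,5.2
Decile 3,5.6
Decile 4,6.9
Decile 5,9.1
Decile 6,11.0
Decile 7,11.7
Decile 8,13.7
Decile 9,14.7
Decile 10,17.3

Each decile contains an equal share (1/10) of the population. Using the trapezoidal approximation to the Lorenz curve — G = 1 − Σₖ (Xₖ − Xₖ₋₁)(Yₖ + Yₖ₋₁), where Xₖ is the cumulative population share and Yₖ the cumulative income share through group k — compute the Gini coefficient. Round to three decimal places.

Cumulative income shares Yₖ: 0.0480, 0.1000, 0.1560, 0.2250, 0.3160, 0.4260, 0.5430, 0.6800, 0.8270, 1.0000
Σ (Xₖ−Xₖ₋₁)(Yₖ+Yₖ₋₁) = (1/10)(0.0480+0.0000) + (1/10)(0.1000+0.0480) + (1/10)(0.1560+0.1000) + (1/10)(0.2250+0.1560) + (1/10)(0.3160+0.2250) + (1/10)(0.4260+0.3160) + (1/10)(0.5430+0.4260) + (1/10)(0.6800+0.5430) + (1/10)(0.8270+0.6800) + (1/10)(1.0000+0.8270)
  = 0.0048 + 0.0148 + 0.0256 + 0.0381 + 0.0541 + 0.0742 + 0.0969 + 0.1223 + 0.1507 + 0.1827 = 0.7642
G = 1 − 0.7642 = 0.2358

0.236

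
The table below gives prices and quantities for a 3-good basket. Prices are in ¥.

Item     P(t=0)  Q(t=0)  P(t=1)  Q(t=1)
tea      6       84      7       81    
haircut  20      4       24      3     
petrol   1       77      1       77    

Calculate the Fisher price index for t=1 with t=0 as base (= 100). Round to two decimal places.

Laspeyres component (base-period weights):
ΣP(t=1)Q(t=0) = 7×84 + 24×4 + 1×77 = 588 + 96 + 77 = 761
ΣP(t=0)Q(t=0) = 6×84 + 20×4 + 1×77 = 504 + 80 + 77 = 661
L = 761 / 661 × 100 = 115.1286
Paasche component (current-period weights):
ΣP(t=1)Q(t=1) = 7×81 + 24×3 + 1×77 = 567 + 72 + 77 = 716
ΣP(t=0)Q(t=1) = 6×81 + 20×3 + 1×77 = 486 + 60 + 77 = 623
P = 716 / 623 × 100 = 114.9278
Fisher = √(L × P) = √(115.1286 × 114.9278) = 115.0281

115.03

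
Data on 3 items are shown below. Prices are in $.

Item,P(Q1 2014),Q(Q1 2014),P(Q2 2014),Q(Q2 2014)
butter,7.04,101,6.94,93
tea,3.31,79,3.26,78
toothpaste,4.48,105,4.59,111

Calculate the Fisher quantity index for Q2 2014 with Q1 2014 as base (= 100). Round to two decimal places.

97.78

Laspeyres component (base-period weights):
ΣP(Q1 2014)Q(Q2 2014) = 7.04×93 + 3.31×78 + 4.48×111 = 654.72 + 258.18 + 497.28 = 1410.18
ΣP(Q1 2014)Q(Q1 2014) = 7.04×101 + 3.31×79 + 4.48×105 = 711.04 + 261.49 + 470.4 = 1442.93
L = 1410.18 / 1442.93 × 100 = 97.7303
Paasche component (current-period weights):
ΣP(Q2 2014)Q(Q2 2014) = 6.94×93 + 3.26×78 + 4.59×111 = 645.42 + 254.28 + 509.49 = 1409.19
ΣP(Q2 2014)Q(Q1 2014) = 6.94×101 + 3.26×79 + 4.59×105 = 700.94 + 257.54 + 481.95 = 1440.43
P = 1409.19 / 1440.43 × 100 = 97.8312
Fisher = √(L × P) = √(97.7303 × 97.8312) = 97.7807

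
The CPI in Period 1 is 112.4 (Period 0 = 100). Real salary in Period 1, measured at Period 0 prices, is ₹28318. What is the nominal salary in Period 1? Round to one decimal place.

Nominal = Real × (Index/100) = 28318 × (112.4/100)
        = 28318 × 1.124 = 31829.4320

31829.4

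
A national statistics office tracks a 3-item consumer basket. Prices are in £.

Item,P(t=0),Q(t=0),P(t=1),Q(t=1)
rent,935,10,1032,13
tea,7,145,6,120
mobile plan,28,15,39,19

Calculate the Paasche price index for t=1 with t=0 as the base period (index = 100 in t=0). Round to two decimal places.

109.98

Paasche price index uses current-period quantities as weights.
ΣP(t=1)·Q(t=1) = 1032×13 + 6×120 + 39×19 = 13416 + 720 + 741 = 14877
ΣP(t=0)·Q(t=1) = 935×13 + 7×120 + 28×19 = 12155 + 840 + 532 = 13527
Index = 14877 / 13527 × 100 = 109.9800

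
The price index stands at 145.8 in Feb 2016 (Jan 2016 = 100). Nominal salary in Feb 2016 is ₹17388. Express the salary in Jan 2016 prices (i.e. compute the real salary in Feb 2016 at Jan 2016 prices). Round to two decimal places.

11925.93

Real = Nominal ÷ (Index/100) = 17388 ÷ (145.8/100)
     = 17388 ÷ 1.458 = 11925.9259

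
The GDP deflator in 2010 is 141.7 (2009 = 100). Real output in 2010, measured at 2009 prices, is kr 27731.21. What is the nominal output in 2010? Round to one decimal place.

Nominal = Real × (Index/100) = 27731.21 × (141.7/100)
        = 27731.21 × 1.417 = 39295.1246

39295.1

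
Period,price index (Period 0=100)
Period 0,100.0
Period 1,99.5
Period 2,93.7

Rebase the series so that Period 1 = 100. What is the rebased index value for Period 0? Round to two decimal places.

100.50

Rebased(Period 0) = 100.0 / 99.5 × 100 = 100.5025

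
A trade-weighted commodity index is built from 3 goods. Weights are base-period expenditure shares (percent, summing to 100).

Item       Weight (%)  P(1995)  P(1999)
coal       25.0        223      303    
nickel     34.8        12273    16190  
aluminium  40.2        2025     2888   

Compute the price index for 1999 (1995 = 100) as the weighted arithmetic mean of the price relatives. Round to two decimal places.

coal: 25.0 × (303/223) = 25.0 × 1.358744 = 33.9686
nickel: 34.8 × (16190/12273) = 34.8 × 1.319156 = 45.9066
aluminium: 40.2 × (2888/2025) = 40.2 × 1.426173 = 57.3321
Index = Σ wᵢ·(p₁ᵢ/p₀ᵢ) = 33.9686 + 45.9066 + 57.3321 = 137.2074

137.21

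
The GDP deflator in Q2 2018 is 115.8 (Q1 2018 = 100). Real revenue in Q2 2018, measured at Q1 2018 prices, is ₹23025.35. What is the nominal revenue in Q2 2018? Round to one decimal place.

Nominal = Real × (Index/100) = 23025.35 × (115.8/100)
        = 23025.35 × 1.158 = 26663.3553

26663.4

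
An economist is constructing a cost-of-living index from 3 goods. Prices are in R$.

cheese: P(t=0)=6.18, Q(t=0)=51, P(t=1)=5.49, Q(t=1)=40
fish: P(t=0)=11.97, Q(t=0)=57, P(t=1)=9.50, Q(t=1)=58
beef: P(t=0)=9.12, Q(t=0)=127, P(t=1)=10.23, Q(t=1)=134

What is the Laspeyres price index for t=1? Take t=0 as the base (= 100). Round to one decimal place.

Laspeyres price index uses base-period quantities as weights.
ΣP(t=1)·Q(t=0) = 5.49×51 + 9.50×57 + 10.23×127 = 279.99 + 541.5 + 1299.21 = 2120.7
ΣP(t=0)·Q(t=0) = 6.18×51 + 11.97×57 + 9.12×127 = 315.18 + 682.29 + 1158.24 = 2155.71
Index = 2120.7 / 2155.71 × 100 = 98.3759

98.4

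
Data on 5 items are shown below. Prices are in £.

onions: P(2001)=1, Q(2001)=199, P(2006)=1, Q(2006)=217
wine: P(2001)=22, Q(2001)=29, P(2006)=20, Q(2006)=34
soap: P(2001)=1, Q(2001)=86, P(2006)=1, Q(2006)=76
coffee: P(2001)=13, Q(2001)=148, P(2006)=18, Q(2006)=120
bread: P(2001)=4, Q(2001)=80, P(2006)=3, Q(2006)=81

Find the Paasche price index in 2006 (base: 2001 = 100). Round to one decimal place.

Paasche price index uses current-period quantities as weights.
ΣP(2006)·Q(2006) = 1×217 + 20×34 + 1×76 + 18×120 + 3×81 = 217 + 680 + 76 + 2160 + 243 = 3376
ΣP(2001)·Q(2006) = 1×217 + 22×34 + 1×76 + 13×120 + 4×81 = 217 + 748 + 76 + 1560 + 324 = 2925
Index = 3376 / 2925 × 100 = 115.4188

115.4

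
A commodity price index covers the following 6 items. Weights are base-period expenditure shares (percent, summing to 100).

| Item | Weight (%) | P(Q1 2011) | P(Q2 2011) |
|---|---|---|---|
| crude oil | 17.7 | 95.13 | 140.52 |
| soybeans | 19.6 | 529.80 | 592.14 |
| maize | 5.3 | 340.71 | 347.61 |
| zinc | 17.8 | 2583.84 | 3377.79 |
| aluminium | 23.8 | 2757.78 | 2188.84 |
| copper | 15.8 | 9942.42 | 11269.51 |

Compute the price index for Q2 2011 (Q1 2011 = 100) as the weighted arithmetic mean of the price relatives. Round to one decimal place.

113.5

crude oil: 17.7 × (140.52/95.13) = 17.7 × 1.477137 = 26.1453
soybeans: 19.6 × (592.14/529.80) = 19.6 × 1.117667 = 21.9063
maize: 5.3 × (347.61/340.71) = 5.3 × 1.020252 = 5.4073
zinc: 17.8 × (3377.79/2583.84) = 17.8 × 1.307275 = 23.2695
aluminium: 23.8 × (2188.84/2757.78) = 23.8 × 0.793696 = 18.8900
copper: 15.8 × (11269.51/9942.42) = 15.8 × 1.133478 = 17.9089
Index = Σ wᵢ·(p₁ᵢ/p₀ᵢ) = 26.1453 + 21.9063 + 5.4073 + 23.2695 + 18.8900 + 17.9089 = 113.5273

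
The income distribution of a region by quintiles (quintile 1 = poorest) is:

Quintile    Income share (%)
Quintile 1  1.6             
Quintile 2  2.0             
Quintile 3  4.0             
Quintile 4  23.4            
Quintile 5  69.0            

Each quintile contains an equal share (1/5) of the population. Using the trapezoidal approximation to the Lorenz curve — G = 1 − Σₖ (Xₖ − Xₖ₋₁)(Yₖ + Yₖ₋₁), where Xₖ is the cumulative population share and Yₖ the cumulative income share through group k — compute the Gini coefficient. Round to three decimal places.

0.625

Cumulative income shares Yₖ: 0.0160, 0.0360, 0.0760, 0.3100, 1.0000
Σ (Xₖ−Xₖ₋₁)(Yₖ+Yₖ₋₁) = (1/5)(0.0160+0.0000) + (1/5)(0.0360+0.0160) + (1/5)(0.0760+0.0360) + (1/5)(0.3100+0.0760) + (1/5)(1.0000+0.3100)
  = 0.0032 + 0.0104 + 0.0224 + 0.0772 + 0.2620 = 0.3752
G = 1 − 0.3752 = 0.6248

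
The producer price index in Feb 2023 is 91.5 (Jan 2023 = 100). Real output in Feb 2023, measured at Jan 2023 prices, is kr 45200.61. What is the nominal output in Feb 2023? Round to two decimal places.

41358.56

Nominal = Real × (Index/100) = 45200.61 × (91.5/100)
        = 45200.61 × 0.915 = 41358.5582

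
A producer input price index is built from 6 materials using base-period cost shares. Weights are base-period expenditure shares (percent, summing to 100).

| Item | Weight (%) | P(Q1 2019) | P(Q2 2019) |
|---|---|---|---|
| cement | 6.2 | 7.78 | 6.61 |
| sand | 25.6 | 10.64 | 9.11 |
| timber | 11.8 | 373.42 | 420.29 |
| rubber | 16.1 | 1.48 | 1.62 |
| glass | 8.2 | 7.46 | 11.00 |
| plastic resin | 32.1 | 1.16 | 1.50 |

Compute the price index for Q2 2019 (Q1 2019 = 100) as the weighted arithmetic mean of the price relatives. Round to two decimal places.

cement: 6.2 × (6.61/7.78) = 6.2 × 0.849614 = 5.2676
sand: 25.6 × (9.11/10.64) = 25.6 × 0.856203 = 21.9188
timber: 11.8 × (420.29/373.42) = 11.8 × 1.125516 = 13.2811
rubber: 16.1 × (1.62/1.48) = 16.1 × 1.094595 = 17.6230
glass: 8.2 × (11.00/7.46) = 8.2 × 1.474531 = 12.0912
plastic resin: 32.1 × (1.50/1.16) = 32.1 × 1.293103 = 41.5086
Index = Σ wᵢ·(p₁ᵢ/p₀ᵢ) = 5.2676 + 21.9188 + 13.2811 + 17.6230 + 12.0912 + 41.5086 = 111.6902

111.69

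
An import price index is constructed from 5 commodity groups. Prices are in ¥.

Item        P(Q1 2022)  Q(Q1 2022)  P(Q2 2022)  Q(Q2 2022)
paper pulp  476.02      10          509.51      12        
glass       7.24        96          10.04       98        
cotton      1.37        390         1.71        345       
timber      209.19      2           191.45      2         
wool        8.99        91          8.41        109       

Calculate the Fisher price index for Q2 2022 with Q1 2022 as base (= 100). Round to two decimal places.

Laspeyres component (base-period weights):
ΣP(Q2 2022)Q(Q1 2022) = 509.51×10 + 10.04×96 + 1.71×390 + 191.45×2 + 8.41×91 = 5095.1 + 963.84 + 666.9 + 382.9 + 765.31 = 7874.05
ΣP(Q1 2022)Q(Q1 2022) = 476.02×10 + 7.24×96 + 1.37×390 + 209.19×2 + 8.99×91 = 4760.2 + 695.04 + 534.3 + 418.38 + 818.09 = 7226.01
L = 7874.05 / 7226.01 × 100 = 108.9682
Paasche component (current-period weights):
ΣP(Q2 2022)Q(Q2 2022) = 509.51×12 + 10.04×98 + 1.71×345 + 191.45×2 + 8.41×109 = 6114.12 + 983.92 + 589.95 + 382.9 + 916.69 = 8987.58
ΣP(Q1 2022)Q(Q2 2022) = 476.02×12 + 7.24×98 + 1.37×345 + 209.19×2 + 8.99×109 = 5712.24 + 709.52 + 472.65 + 418.38 + 979.91 = 8292.7
P = 8987.58 / 8292.7 × 100 = 108.3794
Fisher = √(L × P) = √(108.9682 × 108.3794) = 108.6734

108.67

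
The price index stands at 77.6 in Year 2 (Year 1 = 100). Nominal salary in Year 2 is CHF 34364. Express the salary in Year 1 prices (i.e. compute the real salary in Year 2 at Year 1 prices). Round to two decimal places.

Real = Nominal ÷ (Index/100) = 34364 ÷ (77.6/100)
     = 34364 ÷ 0.776 = 44283.5052

44283.51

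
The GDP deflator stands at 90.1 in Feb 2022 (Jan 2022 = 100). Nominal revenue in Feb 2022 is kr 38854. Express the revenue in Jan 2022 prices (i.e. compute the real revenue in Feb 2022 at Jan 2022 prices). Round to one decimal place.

43123.2

Real = Nominal ÷ (Index/100) = 38854 ÷ (90.1/100)
     = 38854 ÷ 0.901 = 43123.1964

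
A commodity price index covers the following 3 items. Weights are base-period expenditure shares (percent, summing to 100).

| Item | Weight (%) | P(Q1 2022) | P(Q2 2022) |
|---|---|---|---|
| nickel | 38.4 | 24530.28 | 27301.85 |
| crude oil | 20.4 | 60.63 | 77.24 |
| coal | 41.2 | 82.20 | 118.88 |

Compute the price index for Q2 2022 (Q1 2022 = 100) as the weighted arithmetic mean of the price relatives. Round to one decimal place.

nickel: 38.4 × (27301.85/24530.28) = 38.4 × 1.112986 = 42.7386
crude oil: 20.4 × (77.24/60.63) = 20.4 × 1.273957 = 25.9887
coal: 41.2 × (118.88/82.20) = 41.2 × 1.446229 = 59.5846
Index = Σ wᵢ·(p₁ᵢ/p₀ᵢ) = 42.7386 + 25.9887 + 59.5846 = 128.3120

128.3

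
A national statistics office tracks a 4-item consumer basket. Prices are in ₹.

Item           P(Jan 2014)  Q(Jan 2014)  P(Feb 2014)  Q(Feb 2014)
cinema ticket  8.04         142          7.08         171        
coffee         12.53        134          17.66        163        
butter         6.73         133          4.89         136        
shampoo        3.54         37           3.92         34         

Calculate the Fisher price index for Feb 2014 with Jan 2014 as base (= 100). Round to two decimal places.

109.04

Laspeyres component (base-period weights):
ΣP(Feb 2014)Q(Jan 2014) = 7.08×142 + 17.66×134 + 4.89×133 + 3.92×37 = 1005.36 + 2366.44 + 650.37 + 145.04 = 4167.21
ΣP(Jan 2014)Q(Jan 2014) = 8.04×142 + 12.53×134 + 6.73×133 + 3.54×37 = 1141.68 + 1679.02 + 895.09 + 130.98 = 3846.77
L = 4167.21 / 3846.77 × 100 = 108.3301
Paasche component (current-period weights):
ΣP(Feb 2014)Q(Feb 2014) = 7.08×171 + 17.66×163 + 4.89×136 + 3.92×34 = 1210.68 + 2878.58 + 665.04 + 133.28 = 4887.58
ΣP(Jan 2014)Q(Feb 2014) = 8.04×171 + 12.53×163 + 6.73×136 + 3.54×34 = 1374.84 + 2042.39 + 915.28 + 120.36 = 4452.87
P = 4887.58 / 4452.87 × 100 = 109.7625
Fisher = √(L × P) = √(108.3301 × 109.7625) = 109.0439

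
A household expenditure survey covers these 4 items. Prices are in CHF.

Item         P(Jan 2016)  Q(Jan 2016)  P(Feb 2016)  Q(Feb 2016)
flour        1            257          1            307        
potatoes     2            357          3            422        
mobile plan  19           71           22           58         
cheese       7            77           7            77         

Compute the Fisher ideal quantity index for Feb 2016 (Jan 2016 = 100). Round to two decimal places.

Laspeyres component (base-period weights):
ΣP(Jan 2016)Q(Feb 2016) = 1×307 + 2×422 + 19×58 + 7×77 = 307 + 844 + 1102 + 539 = 2792
ΣP(Jan 2016)Q(Jan 2016) = 1×257 + 2×357 + 19×71 + 7×77 = 257 + 714 + 1349 + 539 = 2859
L = 2792 / 2859 × 100 = 97.6565
Paasche component (current-period weights):
ΣP(Feb 2016)Q(Feb 2016) = 1×307 + 3×422 + 22×58 + 7×77 = 307 + 1266 + 1276 + 539 = 3388
ΣP(Feb 2016)Q(Jan 2016) = 1×257 + 3×357 + 22×71 + 7×77 = 257 + 1071 + 1562 + 539 = 3429
P = 3388 / 3429 × 100 = 98.8043
Fisher = √(L × P) = √(97.6565 × 98.8043) = 98.2287

98.23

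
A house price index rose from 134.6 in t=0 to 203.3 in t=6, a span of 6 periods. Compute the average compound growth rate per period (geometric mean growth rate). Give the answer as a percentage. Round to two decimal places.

7.11%

Growth factor = (203.3/134.6)^(1/6) = (1.510401)^(1/6) = 1.071146
Growth rate = 1.071146 − 1 = 0.071146 = 7.1146%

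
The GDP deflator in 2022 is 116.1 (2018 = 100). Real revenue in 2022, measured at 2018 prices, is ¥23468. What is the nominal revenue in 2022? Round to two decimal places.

27246.35

Nominal = Real × (Index/100) = 23468 × (116.1/100)
        = 23468 × 1.161 = 27246.3480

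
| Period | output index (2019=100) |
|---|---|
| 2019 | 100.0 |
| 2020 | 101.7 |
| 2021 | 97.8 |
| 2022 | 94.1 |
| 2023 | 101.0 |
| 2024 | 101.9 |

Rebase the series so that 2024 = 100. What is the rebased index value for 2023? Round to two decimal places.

99.12

Rebased(2023) = 101.0 / 101.9 × 100 = 99.1168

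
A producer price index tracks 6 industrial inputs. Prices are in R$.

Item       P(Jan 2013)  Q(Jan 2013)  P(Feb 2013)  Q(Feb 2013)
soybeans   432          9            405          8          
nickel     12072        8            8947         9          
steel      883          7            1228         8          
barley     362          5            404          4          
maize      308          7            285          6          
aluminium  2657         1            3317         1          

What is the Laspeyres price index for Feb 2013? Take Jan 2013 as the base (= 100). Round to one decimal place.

80.5

Laspeyres price index uses base-period quantities as weights.
ΣP(Feb 2013)·Q(Jan 2013) = 405×9 + 8947×8 + 1228×7 + 404×5 + 285×7 + 3317×1 = 3645 + 71576 + 8596 + 2020 + 1995 + 3317 = 91149
ΣP(Jan 2013)·Q(Jan 2013) = 432×9 + 12072×8 + 883×7 + 362×5 + 308×7 + 2657×1 = 3888 + 96576 + 6181 + 1810 + 2156 + 2657 = 113268
Index = 91149 / 113268 × 100 = 80.4720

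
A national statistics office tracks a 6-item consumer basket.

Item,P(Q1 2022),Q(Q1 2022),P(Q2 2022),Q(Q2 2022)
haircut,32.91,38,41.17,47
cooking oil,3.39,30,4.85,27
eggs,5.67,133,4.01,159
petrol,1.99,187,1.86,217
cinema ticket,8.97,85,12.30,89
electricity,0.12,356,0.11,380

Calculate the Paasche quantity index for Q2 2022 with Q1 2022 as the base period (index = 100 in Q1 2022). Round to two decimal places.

Paasche quantity index uses current-period prices as weights.
ΣP(Q2 2022)·Q(Q2 2022) = 41.17×47 + 4.85×27 + 4.01×159 + 1.86×217 + 12.30×89 + 0.11×380 = 1934.99 + 130.95 + 637.59 + 403.62 + 1094.7 + 41.8 = 4243.65
ΣP(Q2 2022)·Q(Q1 2022) = 41.17×38 + 4.85×30 + 4.01×133 + 1.86×187 + 12.30×85 + 0.11×356 = 1564.46 + 145.5 + 533.33 + 347.82 + 1045.5 + 39.16 = 3675.77
Index = 4243.65 / 3675.77 × 100 = 115.4493

115.45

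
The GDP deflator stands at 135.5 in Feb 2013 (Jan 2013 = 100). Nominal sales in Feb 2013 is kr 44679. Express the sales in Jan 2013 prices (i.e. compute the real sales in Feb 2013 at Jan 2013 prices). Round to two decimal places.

32973.43

Real = Nominal ÷ (Index/100) = 44679 ÷ (135.5/100)
     = 44679 ÷ 1.355 = 32973.4317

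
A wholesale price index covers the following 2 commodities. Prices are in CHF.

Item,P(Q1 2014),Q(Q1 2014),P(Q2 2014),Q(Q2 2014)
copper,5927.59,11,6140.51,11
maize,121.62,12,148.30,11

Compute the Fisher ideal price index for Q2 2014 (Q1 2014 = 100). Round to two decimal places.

103.98

Laspeyres component (base-period weights):
ΣP(Q2 2014)Q(Q1 2014) = 6140.51×11 + 148.30×12 = 67545.61 + 1779.6 = 69325.21
ΣP(Q1 2014)Q(Q1 2014) = 5927.59×11 + 121.62×12 = 65203.49 + 1459.44 = 66662.93
L = 69325.21 / 66662.93 × 100 = 103.9936
Paasche component (current-period weights):
ΣP(Q2 2014)Q(Q2 2014) = 6140.51×11 + 148.30×11 = 67545.61 + 1631.3 = 69176.91
ΣP(Q1 2014)Q(Q2 2014) = 5927.59×11 + 121.62×11 = 65203.49 + 1337.82 = 66541.31
P = 69176.91 / 66541.31 × 100 = 103.9608
Fisher = √(L × P) = √(103.9936 × 103.9608) = 103.9772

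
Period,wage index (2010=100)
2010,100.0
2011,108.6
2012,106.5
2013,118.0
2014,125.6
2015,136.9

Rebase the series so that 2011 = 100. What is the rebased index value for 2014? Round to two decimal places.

Rebased(2014) = 125.6 / 108.6 × 100 = 115.6538

115.65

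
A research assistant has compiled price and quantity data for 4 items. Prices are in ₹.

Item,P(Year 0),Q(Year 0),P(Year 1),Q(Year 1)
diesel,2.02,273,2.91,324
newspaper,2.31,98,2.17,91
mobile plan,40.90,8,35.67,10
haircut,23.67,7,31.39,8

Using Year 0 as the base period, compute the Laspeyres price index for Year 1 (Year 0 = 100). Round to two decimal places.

Laspeyres price index uses base-period quantities as weights.
ΣP(Year 1)·Q(Year 0) = 2.91×273 + 2.17×98 + 35.67×8 + 31.39×7 = 794.43 + 212.66 + 285.36 + 219.73 = 1512.18
ΣP(Year 0)·Q(Year 0) = 2.02×273 + 2.31×98 + 40.90×8 + 23.67×7 = 551.46 + 226.38 + 327.2 + 165.69 = 1270.73
Index = 1512.18 / 1270.73 × 100 = 119.0009

119.00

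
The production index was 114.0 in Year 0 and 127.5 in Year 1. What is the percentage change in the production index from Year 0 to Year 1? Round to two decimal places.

11.84%

Change = (127.5 − 114.0) / 114.0 × 100
       = 13.5 / 114.0 × 100 = 11.8421%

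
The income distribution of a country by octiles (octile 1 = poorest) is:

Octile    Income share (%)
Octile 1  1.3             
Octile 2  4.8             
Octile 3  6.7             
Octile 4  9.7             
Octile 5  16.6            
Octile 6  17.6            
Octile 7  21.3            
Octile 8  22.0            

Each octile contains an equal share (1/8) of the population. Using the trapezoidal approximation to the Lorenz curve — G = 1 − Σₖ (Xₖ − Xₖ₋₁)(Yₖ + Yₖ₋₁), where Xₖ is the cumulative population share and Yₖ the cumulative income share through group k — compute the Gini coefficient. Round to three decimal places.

Cumulative income shares Yₖ: 0.0130, 0.0610, 0.1280, 0.2250, 0.3910, 0.5670, 0.7800, 1.0000
Σ (Xₖ−Xₖ₋₁)(Yₖ+Yₖ₋₁) = (1/8)(0.0130+0.0000) + (1/8)(0.0610+0.0130) + (1/8)(0.1280+0.0610) + (1/8)(0.2250+0.1280) + (1/8)(0.3910+0.2250) + (1/8)(0.5670+0.3910) + (1/8)(0.7800+0.5670) + (1/8)(1.0000+0.7800)
  = 0.0016 + 0.0092 + 0.0236 + 0.0441 + 0.0770 + 0.1198 + 0.1684 + 0.2225 = 0.6663
G = 1 − 0.6663 = 0.3337

0.334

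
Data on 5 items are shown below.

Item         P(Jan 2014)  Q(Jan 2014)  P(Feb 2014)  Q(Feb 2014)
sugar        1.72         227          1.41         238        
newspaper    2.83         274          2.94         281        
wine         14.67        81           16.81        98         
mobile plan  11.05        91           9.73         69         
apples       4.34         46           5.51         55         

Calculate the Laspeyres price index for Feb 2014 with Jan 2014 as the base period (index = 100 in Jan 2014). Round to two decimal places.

101.88

Laspeyres price index uses base-period quantities as weights.
ΣP(Feb 2014)·Q(Jan 2014) = 1.41×227 + 2.94×274 + 16.81×81 + 9.73×91 + 5.51×46 = 320.07 + 805.56 + 1361.61 + 885.43 + 253.46 = 3626.13
ΣP(Jan 2014)·Q(Jan 2014) = 1.72×227 + 2.83×274 + 14.67×81 + 11.05×91 + 4.34×46 = 390.44 + 775.42 + 1188.27 + 1005.55 + 199.64 = 3559.32
Index = 3626.13 / 3559.32 × 100 = 101.8770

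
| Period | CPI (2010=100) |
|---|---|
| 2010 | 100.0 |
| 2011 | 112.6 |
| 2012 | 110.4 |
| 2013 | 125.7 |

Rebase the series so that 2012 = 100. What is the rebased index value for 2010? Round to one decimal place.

Rebased(2010) = 100.0 / 110.4 × 100 = 90.5797

90.6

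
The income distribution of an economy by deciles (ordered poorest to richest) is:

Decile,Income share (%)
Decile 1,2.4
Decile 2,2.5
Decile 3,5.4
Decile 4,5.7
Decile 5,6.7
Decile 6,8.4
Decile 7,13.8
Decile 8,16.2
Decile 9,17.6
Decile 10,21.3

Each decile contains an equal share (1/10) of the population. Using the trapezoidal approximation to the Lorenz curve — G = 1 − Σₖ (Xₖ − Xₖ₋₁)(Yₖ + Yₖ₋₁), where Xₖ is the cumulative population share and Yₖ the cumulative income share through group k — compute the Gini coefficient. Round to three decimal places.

0.356

Cumulative income shares Yₖ: 0.0240, 0.0490, 0.1030, 0.1600, 0.2270, 0.3110, 0.4490, 0.6110, 0.7870, 1.0000
Σ (Xₖ−Xₖ₋₁)(Yₖ+Yₖ₋₁) = (1/10)(0.0240+0.0000) + (1/10)(0.0490+0.0240) + (1/10)(0.1030+0.0490) + (1/10)(0.1600+0.1030) + (1/10)(0.2270+0.1600) + (1/10)(0.3110+0.2270) + (1/10)(0.4490+0.3110) + (1/10)(0.6110+0.4490) + (1/10)(0.7870+0.6110) + (1/10)(1.0000+0.7870)
  = 0.0024 + 0.0073 + 0.0152 + 0.0263 + 0.0387 + 0.0538 + 0.0760 + 0.1060 + 0.1398 + 0.1787 = 0.6442
G = 1 − 0.6442 = 0.3558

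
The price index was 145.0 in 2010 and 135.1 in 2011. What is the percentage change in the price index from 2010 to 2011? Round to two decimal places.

-6.83%

Change = (135.1 − 145.0) / 145.0 × 100
       = -9.9 / 145.0 × 100 = -6.8276%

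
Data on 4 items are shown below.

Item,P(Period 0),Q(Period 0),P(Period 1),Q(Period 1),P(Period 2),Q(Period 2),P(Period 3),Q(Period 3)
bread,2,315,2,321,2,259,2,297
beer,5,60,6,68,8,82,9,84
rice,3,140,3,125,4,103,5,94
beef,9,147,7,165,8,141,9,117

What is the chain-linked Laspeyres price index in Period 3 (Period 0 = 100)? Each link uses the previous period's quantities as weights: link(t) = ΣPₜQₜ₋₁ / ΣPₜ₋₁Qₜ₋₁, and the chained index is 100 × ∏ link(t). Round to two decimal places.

Link Period 0→Period 1:
ΣP(Period 1)Q(Period 0) = 2×315 + 6×60 + 3×140 + 7×147 = 630 + 360 + 420 + 1029 = 2439
ΣP(Period 0)Q(Period 0) = 2×315 + 5×60 + 3×140 + 9×147 = 630 + 300 + 420 + 1323 = 2673
link = 2439/2673 = 0.912458
Link Period 1→Period 2:
ΣP(Period 2)Q(Period 1) = 2×321 + 8×68 + 4×125 + 8×165 = 642 + 544 + 500 + 1320 = 3006
ΣP(Period 1)Q(Period 1) = 2×321 + 6×68 + 3×125 + 7×165 = 642 + 408 + 375 + 1155 = 2580
link = 3006/2580 = 1.165116
Link Period 2→Period 3:
ΣP(Period 3)Q(Period 2) = 2×259 + 9×82 + 5×103 + 9×141 = 518 + 738 + 515 + 1269 = 3040
ΣP(Period 2)Q(Period 2) = 2×259 + 8×82 + 4×103 + 8×141 = 518 + 656 + 412 + 1128 = 2714
link = 3040/2714 = 1.120118
Chained index = 100 × 0.912458 × 1.165116 × 1.120118 = 119.0819

119.08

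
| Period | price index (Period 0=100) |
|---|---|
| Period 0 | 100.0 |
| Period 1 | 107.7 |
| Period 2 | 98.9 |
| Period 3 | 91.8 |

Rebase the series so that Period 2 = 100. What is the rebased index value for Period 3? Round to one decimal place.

92.8

Rebased(Period 3) = 91.8 / 98.9 × 100 = 92.8210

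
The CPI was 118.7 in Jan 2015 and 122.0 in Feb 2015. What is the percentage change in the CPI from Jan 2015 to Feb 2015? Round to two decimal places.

2.78%

Change = (122.0 − 118.7) / 118.7 × 100
       = 3.3 / 118.7 × 100 = 2.7801%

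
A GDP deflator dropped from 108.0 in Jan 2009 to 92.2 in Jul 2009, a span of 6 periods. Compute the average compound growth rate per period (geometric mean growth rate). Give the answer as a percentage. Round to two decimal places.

Growth factor = (92.2/108.0)^(1/6) = (0.853704)^(1/6) = 0.973983
Growth rate = 0.973983 − 1 = -0.026017 = -2.6017%

-2.60%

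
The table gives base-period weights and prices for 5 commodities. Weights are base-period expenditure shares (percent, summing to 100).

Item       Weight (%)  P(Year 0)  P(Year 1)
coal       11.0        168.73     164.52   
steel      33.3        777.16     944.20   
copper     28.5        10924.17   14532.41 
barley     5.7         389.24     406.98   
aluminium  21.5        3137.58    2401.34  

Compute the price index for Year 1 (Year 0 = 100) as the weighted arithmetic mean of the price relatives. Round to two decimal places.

111.51

coal: 11.0 × (164.52/168.73) = 11.0 × 0.975049 = 10.7255
steel: 33.3 × (944.20/777.16) = 33.3 × 1.214936 = 40.4574
copper: 28.5 × (14532.41/10924.17) = 28.5 × 1.330299 = 37.9135
barley: 5.7 × (406.98/389.24) = 5.7 × 1.045576 = 5.9598
aluminium: 21.5 × (2401.34/3137.58) = 21.5 × 0.765348 = 16.4550
Index = Σ wᵢ·(p₁ᵢ/p₀ᵢ) = 10.7255 + 40.4574 + 37.9135 + 5.9598 + 16.4550 = 111.5112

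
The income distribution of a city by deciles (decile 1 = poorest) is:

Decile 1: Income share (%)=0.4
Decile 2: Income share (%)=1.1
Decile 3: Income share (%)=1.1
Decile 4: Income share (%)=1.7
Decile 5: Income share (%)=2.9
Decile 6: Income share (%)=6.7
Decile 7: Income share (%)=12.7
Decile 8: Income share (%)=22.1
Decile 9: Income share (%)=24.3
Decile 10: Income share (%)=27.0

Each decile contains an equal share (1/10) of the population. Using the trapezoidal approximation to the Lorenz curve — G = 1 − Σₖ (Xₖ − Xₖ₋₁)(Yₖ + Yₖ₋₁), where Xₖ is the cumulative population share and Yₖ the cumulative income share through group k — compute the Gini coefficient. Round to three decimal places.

0.544

Cumulative income shares Yₖ: 0.0040, 0.0150, 0.0260, 0.0430, 0.0720, 0.1390, 0.2660, 0.4870, 0.7300, 1.0000
Σ (Xₖ−Xₖ₋₁)(Yₖ+Yₖ₋₁) = (1/10)(0.0040+0.0000) + (1/10)(0.0150+0.0040) + (1/10)(0.0260+0.0150) + (1/10)(0.0430+0.0260) + (1/10)(0.0720+0.0430) + (1/10)(0.1390+0.0720) + (1/10)(0.2660+0.1390) + (1/10)(0.4870+0.2660) + (1/10)(0.7300+0.4870) + (1/10)(1.0000+0.7300)
  = 0.0004 + 0.0019 + 0.0041 + 0.0069 + 0.0115 + 0.0211 + 0.0405 + 0.0753 + 0.1217 + 0.1730 = 0.4564
G = 1 − 0.4564 = 0.5436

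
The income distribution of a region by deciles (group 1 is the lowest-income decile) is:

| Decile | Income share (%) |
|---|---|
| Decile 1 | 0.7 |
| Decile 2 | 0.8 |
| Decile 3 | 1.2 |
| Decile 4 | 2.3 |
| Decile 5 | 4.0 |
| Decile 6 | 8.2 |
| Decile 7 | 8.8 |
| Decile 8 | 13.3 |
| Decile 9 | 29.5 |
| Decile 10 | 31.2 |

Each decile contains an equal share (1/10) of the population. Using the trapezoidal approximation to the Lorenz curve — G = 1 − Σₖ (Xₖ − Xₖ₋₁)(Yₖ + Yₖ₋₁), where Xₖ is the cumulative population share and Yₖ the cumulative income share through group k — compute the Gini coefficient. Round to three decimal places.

Cumulative income shares Yₖ: 0.0070, 0.0150, 0.0270, 0.0500, 0.0900, 0.1720, 0.2600, 0.3930, 0.6880, 1.0000
Σ (Xₖ−Xₖ₋₁)(Yₖ+Yₖ₋₁) = (1/10)(0.0070+0.0000) + (1/10)(0.0150+0.0070) + (1/10)(0.0270+0.0150) + (1/10)(0.0500+0.0270) + (1/10)(0.0900+0.0500) + (1/10)(0.1720+0.0900) + (1/10)(0.2600+0.1720) + (1/10)(0.3930+0.2600) + (1/10)(0.6880+0.3930) + (1/10)(1.0000+0.6880)
  = 0.0007 + 0.0022 + 0.0042 + 0.0077 + 0.0140 + 0.0262 + 0.0432 + 0.0653 + 0.1081 + 0.1688 = 0.4404
G = 1 − 0.4404 = 0.5596

0.560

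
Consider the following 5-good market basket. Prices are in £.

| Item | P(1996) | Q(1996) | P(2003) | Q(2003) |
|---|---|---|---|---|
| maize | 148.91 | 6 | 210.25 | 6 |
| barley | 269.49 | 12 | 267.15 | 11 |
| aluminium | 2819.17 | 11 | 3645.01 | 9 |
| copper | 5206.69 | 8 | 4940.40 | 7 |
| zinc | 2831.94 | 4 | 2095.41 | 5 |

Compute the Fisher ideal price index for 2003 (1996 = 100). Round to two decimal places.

Laspeyres component (base-period weights):
ΣP(2003)Q(1996) = 210.25×6 + 267.15×12 + 3645.01×11 + 4940.40×8 + 2095.41×4 = 1261.5 + 3205.8 + 40095.11 + 39523.2 + 8381.64 = 92467.25
ΣP(1996)Q(1996) = 148.91×6 + 269.49×12 + 2819.17×11 + 5206.69×8 + 2831.94×4 = 893.46 + 3233.88 + 31010.87 + 41653.52 + 11327.76 = 88119.49
L = 92467.25 / 88119.49 × 100 = 104.9339
Paasche component (current-period weights):
ΣP(2003)Q(2003) = 210.25×6 + 267.15×11 + 3645.01×9 + 4940.40×7 + 2095.41×5 = 1261.5 + 2938.65 + 32805.09 + 34582.8 + 10477.05 = 82065.09
ΣP(1996)Q(2003) = 148.91×6 + 269.49×11 + 2819.17×9 + 5206.69×7 + 2831.94×5 = 893.46 + 2964.39 + 25372.53 + 36446.83 + 14159.7 = 79836.91
P = 82065.09 / 79836.91 × 100 = 102.7909
Fisher = √(L × P) = √(104.9339 × 102.7909) = 103.8569

103.86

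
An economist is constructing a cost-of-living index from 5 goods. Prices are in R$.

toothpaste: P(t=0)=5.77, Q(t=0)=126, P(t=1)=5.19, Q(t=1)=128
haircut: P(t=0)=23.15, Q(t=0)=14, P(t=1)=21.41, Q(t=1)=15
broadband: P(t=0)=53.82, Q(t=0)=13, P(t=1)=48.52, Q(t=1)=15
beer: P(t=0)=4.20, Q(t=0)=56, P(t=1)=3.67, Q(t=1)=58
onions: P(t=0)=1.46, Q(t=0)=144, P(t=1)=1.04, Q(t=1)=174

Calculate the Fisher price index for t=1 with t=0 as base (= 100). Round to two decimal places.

Laspeyres component (base-period weights):
ΣP(t=1)Q(t=0) = 5.19×126 + 21.41×14 + 48.52×13 + 3.67×56 + 1.04×144 = 653.94 + 299.74 + 630.76 + 205.52 + 149.76 = 1939.72
ΣP(t=0)Q(t=0) = 5.77×126 + 23.15×14 + 53.82×13 + 4.20×56 + 1.46×144 = 727.02 + 324.1 + 699.66 + 235.2 + 210.24 = 2196.22
L = 1939.72 / 2196.22 × 100 = 88.3208
Paasche component (current-period weights):
ΣP(t=1)Q(t=1) = 5.19×128 + 21.41×15 + 48.52×15 + 3.67×58 + 1.04×174 = 664.32 + 321.15 + 727.8 + 212.86 + 180.96 = 2107.09
ΣP(t=0)Q(t=1) = 5.77×128 + 23.15×15 + 53.82×15 + 4.20×58 + 1.46×174 = 738.56 + 347.25 + 807.3 + 243.6 + 254.04 = 2390.75
P = 2107.09 / 2390.75 × 100 = 88.1351
Fisher = √(L × P) = √(88.3208 × 88.1351) = 88.2279

88.23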